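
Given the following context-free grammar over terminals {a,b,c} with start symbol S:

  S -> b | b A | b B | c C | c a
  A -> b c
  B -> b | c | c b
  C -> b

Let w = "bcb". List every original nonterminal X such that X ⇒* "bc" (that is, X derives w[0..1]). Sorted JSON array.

Convert to CNF:
  S -> T0 A | T0 B | T1 C | T1 T2 | b
  A -> T0 T1
  B -> T1 T0 | b | c
  C -> b
  T0 -> b
  T1 -> c
  T2 -> a

CYK fill (cells [i..j] with 0 ≤ i ≤ j ≤ 1 only):
  cell(0,0) b: {B,C,S,T0}  orig:{B,C,S}
  cell(1,1) c: {B,T1}  orig:{B}
  cell(0,1) bc: {A,S}

Original NTs in T[0,1] deriving "bc": ["A", "S"]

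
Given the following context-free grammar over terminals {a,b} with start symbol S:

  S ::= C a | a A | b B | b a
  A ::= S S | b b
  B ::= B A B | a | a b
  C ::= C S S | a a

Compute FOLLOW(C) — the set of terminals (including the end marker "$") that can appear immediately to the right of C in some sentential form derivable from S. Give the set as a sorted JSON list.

FIRST sets, iterate to fixpoint:
round 1:
  A via A→b b: +{b}
  B via B→a: +{a}
  C via C→a a: +{a}
  S via S→C a: +{a}
  S via S→b B: +{b}
  FIRST[S]={a,b}  FIRST[A]={b}  FIRST[B]={a}  FIRST[C]={a}
round 2:
  A via A→S S: +{a}
  FIRST[S]={a,b}  FIRST[A]={a,b}  FIRST[B]={a}  FIRST[C]={a}
round 3: (stable)
  FIRST[S]={a,b}  FIRST[A]={a,b}  FIRST[B]={a}  FIRST[C]={a}

Compute FOLLOW by fixpoint:
initialize: $ ∈ FOLLOW(S)
[1]
  A→S S: FOLLOW(S) ⊇ FIRST(S) = {a,b}; new: +{a,b}
  B→B A B: FOLLOW(B) ⊇ FIRST(A) = {a,b}; new: +{a,b}
  B→B A B: FOLLOW(A) ⊇ FIRST(B) = {a}; new: +{a}
  C→C S S: FOLLOW(C) ⊇ FIRST(S) = {a,b}; new: +{a,b}
  S→a A: FOLLOW(A) ⊇ FOLLOW(S) ⊇ {$,a,b}; new: +{$,b}
  S→b B: FOLLOW(B) ⊇ FOLLOW(S) ⊇ {$,a,b}; new: +{$}
  FOLLOW[S]={$,a,b}  FOLLOW[A]={$,a,b}  FOLLOW[B]={$,a,b}  FOLLOW[C]={a,b}
[2] done
  FOLLOW[S]={$,a,b}  FOLLOW[A]={$,a,b}  FOLLOW[B]={$,a,b}  FOLLOW[C]={a,b}

FOLLOW(C) = ["a", "b"]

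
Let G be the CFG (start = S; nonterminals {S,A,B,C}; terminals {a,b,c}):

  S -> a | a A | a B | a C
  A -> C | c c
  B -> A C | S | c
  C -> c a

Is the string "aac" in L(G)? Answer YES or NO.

Convert to CNF:
  S -> T1 A | T1 B | T1 C | a
  A -> T0 T0 | T0 T1
  B -> A C | T1 A | T1 B | T1 C | a | c
  C -> T0 T1
  T0 -> c
  T1 -> a

CYK table (by increasing span):
  [0..0]={B,S,T1}  "a"  orig:{B,S}
  [1..1]={B,S,T1}  "a"  orig:{B,S}
  [2..2]={B,T0}  "c"  orig:{B}
  [0..1]={B,S}  "aa"
  [1..2]={B,S}  "ac"
  [0..2]={B,S}  "aac"

S ∈ T[0,2] ⇒ YES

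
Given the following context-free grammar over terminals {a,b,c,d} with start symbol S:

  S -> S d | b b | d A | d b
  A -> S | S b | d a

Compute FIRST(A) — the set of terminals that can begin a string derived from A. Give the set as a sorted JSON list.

Compute FIRST by fixpoint:
[1]
  A via A→d a: +{d}
  S via S→b b: +{b}
  S via S→d A: +{d}
  FIRST(S)={b,d}  FIRST(A)={d}
[2]
  A via A→S: +{b}
  FIRST(S)={b,d}  FIRST(A)={b,d}
[3] (no change)
  FIRST(S)={b,d}  FIRST(A)={b,d}

FIRST(A) = ["b", "d"]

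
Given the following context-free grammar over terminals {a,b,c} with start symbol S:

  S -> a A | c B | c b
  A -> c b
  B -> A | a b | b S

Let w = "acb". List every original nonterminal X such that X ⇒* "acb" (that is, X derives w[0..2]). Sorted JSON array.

Convert to CNF:
  S -> T0 B | T0 T1 | T2 A
  A -> T0 T1
  B -> T0 T1 | T1 S | T2 T1
  T0 -> c
  T1 -> b
  T2 -> a

CYK fill, restricted to cells inside w[0..2]:
  T[0,0] 'a' = {T2}  orig:{}
  T[1,1] 'c' = {T0}  orig:{}
  T[2,2] 'b' = {T1}  orig:{}
  T[0,1] 'ac' = ∅
  T[1,2] 'cb' = {A,B,S}
  T[0,2] 'acb' = {S}

Original NTs in T[0,2] deriving "acb": ["S"]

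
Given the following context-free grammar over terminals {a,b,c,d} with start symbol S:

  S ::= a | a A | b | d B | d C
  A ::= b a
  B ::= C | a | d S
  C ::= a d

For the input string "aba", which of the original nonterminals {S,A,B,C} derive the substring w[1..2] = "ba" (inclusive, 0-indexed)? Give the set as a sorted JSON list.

Convert to CNF:
  S -> T1 A | T2 B | T2 C | a | b
  A -> T0 T1
  B -> T1 T2 | T2 S | a
  C -> T1 T2
  T0 -> b
  T1 -> a
  T2 -> d

CYK fill (cells [i..j] with 1 ≤ i ≤ j ≤ 2 only):
  cell(1,1) b: {S,T0}  orig:{S}
  cell(2,2) a: {B,S,T1}  orig:{B,S}
  cell(1,2) ba: {A}

Original NTs in T[1,2] deriving "ba": ["A"]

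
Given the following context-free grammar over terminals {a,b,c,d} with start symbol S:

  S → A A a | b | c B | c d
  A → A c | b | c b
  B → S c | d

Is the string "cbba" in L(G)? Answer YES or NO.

Convert to CNF:
  S -> A X4 | T0 B | T0 T3 | b
  A -> A T0 | T0 T1 | b
  B -> S T0 | d
  T0 -> c
  T1 -> b
  T2 -> a
  T3 -> d
  X4 -> A T2

Fill CYK table bottom-up:
  [0..0]={T0}  "c"  orig:{}
  [1..1]={A,S,T1}  "b"  orig:{A,S}
  [2..2]={A,S,T1}  "b"  orig:{A,S}
  [3..3]={T2}  "a"  orig:{}
  [0..1]={A}  "cb"
  [1..2]=∅  "bb"
  [2..3]={X4}  "ba"  orig:{}
  [0..2]=∅  "cbb"
  [1..3]={S}  "bba"
  [0..3]={S}  "cbba"

S ∈ T[0,3] ⇒ YES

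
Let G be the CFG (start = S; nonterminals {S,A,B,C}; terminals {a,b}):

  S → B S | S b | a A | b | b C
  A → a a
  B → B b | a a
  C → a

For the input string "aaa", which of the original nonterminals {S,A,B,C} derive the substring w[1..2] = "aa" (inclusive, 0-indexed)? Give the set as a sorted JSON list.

Convert to CNF:
  S -> B S | S T1 | T0 A | T1 C | b
  A -> T0 T0
  B -> B T1 | T0 T0
  C -> a
  T0 -> a
  T1 -> b

Fill CYK table bottom-up (cells [i..j] with 1 ≤ i ≤ j ≤ 2 only):
  cell(1,1) a: {C,T0}  orig:{C}
  cell(2,2) a: {C,T0}  orig:{C}
  cell(1,2) aa: {A,B}

Original NTs in T[1,2] deriving "aa": ["A", "B"]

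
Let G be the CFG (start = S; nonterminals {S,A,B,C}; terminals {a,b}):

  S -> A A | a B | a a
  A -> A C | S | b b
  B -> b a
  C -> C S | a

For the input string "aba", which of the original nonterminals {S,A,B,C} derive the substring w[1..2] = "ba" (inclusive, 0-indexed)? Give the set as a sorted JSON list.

CNF form of G:
  S -> A A | T0 B | T0 T0
  A -> A A | A C | T0 B | T0 T0 | T1 T1
  B -> T1 T0
  C -> C S | a
  T0 -> a
  T1 -> b

CYK fill (cells [i..j] with 1 ≤ i ≤ j ≤ 2 only):
  cell(1,1) b: {T1}  orig:{}
  cell(2,2) a: {C,T0}  orig:{C}
  cell(1,2) ba: {B}

Original NTs in T[1,2] deriving "ba": ["B"]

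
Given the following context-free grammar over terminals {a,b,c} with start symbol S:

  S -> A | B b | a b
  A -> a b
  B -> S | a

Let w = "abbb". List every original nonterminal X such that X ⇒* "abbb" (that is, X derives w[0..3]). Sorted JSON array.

Convert to CNF:
  S -> B T1 | T0 T1
  A -> T0 T1
  B -> B T1 | T0 T1 | a
  T0 -> a
  T1 -> b

Fill CYK table bottom-up (cells [i..j] with 0 ≤ i ≤ j ≤ 3 only):
  T[0,0] 'a' = {B,T0}  orig:{B}
  T[1,1] 'b' = {T1}  orig:{}
  T[2,2] 'b' = {T1}  orig:{}
  T[3,3] 'b' = {T1}  orig:{}
  T[0,1] 'ab' = {A,B,S}
  T[1,2] 'bb' = ∅
  T[2,3] 'bb' = ∅
  T[0,2] 'abb' = {B,S}
  T[1,3] 'bbb' = ∅
  T[0,3] 'abbb' = {B,S}

Original NTs in T[0,3] deriving "abbb": ["B", "S"]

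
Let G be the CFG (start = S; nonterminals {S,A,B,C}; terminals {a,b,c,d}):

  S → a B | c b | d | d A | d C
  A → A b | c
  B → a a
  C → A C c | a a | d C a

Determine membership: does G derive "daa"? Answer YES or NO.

Convert to CNF:
  S -> T1 B | T2 T0 | T3 A | T3 C | d
  A -> A T0 | c
  B -> T1 T1
  C -> A X4 | T1 T1 | T3 X5
  T0 -> b
  T1 -> a
  T2 -> c
  T3 -> d
  X4 -> C T2
  X5 -> C T1

Fill CYK table bottom-up:
  [0..0]={S,T3}  "d"  orig:{S}
  [1..1]={T1}  "a"  orig:{}
  [2..2]={T1}  "a"  orig:{}
  [0..1]=∅  "da"
  [1..2]={B,C}  "aa"
  [0..2]={S}  "daa"

S ∈ T[0,2] ⇒ YES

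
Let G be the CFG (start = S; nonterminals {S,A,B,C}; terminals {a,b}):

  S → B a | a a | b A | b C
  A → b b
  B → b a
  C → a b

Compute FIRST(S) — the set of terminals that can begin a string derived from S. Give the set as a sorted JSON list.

FIRST sets, iterate to fixpoint:
round 1:
  A via A→b b: +{b}
  B via B→b a: +{b}
  C via C→a b: +{a}
  S via S→B a: +{b}
  S via S→a a: +{a}
  S: {a,b}  A: {b}  B: {b}  C: {a}
round 2: done
  S: {a,b}  A: {b}  B: {b}  C: {a}

FIRST(S) = ["a", "b"]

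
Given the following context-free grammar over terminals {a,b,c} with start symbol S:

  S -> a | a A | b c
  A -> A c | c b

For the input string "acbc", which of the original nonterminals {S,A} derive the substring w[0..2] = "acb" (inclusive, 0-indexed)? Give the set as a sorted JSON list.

CNF form of G:
  S -> T1 T0 | T2 A | a
  A -> A T0 | T0 T1
  T0 -> c
  T1 -> b
  T2 -> a

CYK table (by increasing span), restricted to cells inside w[0..2]:
  T[0,0] 'a' = {S,T2}  orig:{S}
  T[1,1] 'c' = {T0}  orig:{}
  T[2,2] 'b' = {T1}  orig:{}
  T[0,1] 'ac' = ∅
  T[1,2] 'cb' = {A}
  T[0,2] 'acb' = {S}

Original NTs in T[0,2] deriving "acb": ["S"]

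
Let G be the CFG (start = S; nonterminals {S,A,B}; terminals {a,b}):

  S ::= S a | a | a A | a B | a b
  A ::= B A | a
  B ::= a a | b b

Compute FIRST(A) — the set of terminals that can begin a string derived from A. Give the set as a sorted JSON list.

Compute FIRST by fixpoint:
round 1:
  A via A→a: +{a}
  B via B→a a: +{a}
  B via B→b b: +{b}
  S via S→a: +{a}
  FIRST[S]={a}  FIRST[A]={a}  FIRST[B]={a,b}
round 2:
  A via A→B A: +{b}
  FIRST[S]={a}  FIRST[A]={a,b}  FIRST[B]={a,b}
round 3: (stable)
  FIRST[S]={a}  FIRST[A]={a,b}  FIRST[B]={a,b}

FIRST(A) = ["a", "b"]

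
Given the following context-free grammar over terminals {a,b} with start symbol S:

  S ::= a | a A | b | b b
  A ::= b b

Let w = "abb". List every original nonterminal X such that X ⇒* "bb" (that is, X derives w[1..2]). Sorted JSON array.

CNF form of G:
  S -> T0 T0 | T1 A | a | b
  A -> T0 T0
  T0 -> b
  T1 -> a

CYK fill — only the sub-triangle for w[1..2]:
  [1..1]={S,T0}  "b"  orig:{S}
  [2..2]={S,T0}  "b"  orig:{S}
  [1..2]={A,S}  "bb"

Original NTs in T[1,2] deriving "bb": ["A", "S"]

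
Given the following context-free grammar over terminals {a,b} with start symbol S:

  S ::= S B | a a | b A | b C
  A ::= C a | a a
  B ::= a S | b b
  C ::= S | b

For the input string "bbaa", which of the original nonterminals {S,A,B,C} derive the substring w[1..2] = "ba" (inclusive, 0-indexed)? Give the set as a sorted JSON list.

Convert to CNF:
  S -> S B | T0 T0 | T1 A | T1 C
  A -> C T0 | T0 T0
  B -> T0 S | T1 T1
  C -> S B | T0 T0 | T1 A | T1 C | b
  T0 -> a
  T1 -> b

Fill CYK table bottom-up (cells [i..j] with 1 ≤ i ≤ j ≤ 2 only):
  T[1,1] 'b' = {C,T1}  orig:{C}
  T[2,2] 'a' = {T0}  orig:{}
  T[1,2] 'ba' = {A}

Original NTs in T[1,2] deriving "ba": ["A"]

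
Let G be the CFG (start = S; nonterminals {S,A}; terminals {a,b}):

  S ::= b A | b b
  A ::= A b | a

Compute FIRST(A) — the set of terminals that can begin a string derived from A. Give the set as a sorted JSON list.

FIRST iteration:
iter 1:
  A via A→a: +{a}
  S via S→b A: +{b}
  FIRST[S]={b}  FIRST[A]={a}
iter 2: done
  FIRST[S]={b}  FIRST[A]={a}

FIRST(A) = ["a"]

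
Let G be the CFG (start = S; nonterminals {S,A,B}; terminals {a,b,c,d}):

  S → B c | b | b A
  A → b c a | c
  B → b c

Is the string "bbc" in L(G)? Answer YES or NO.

Convert to CNF:
  S -> B T1 | T0 A | b
  A -> T0 X3 | c
  B -> T0 T1
  T0 -> b
  T1 -> c
  T2 -> a
  X3 -> T1 T2

Fill CYK table bottom-up:
  [0..0]={S,T0}  "b"  orig:{S}
  [1..1]={S,T0}  "b"  orig:{S}
  [2..2]={A,T1}  "c"  orig:{A}
  [0..1]=∅  "bb"
  [1..2]={B,S}  "bc"
  [0..2]=∅  "bbc"

S ∉ T[0,2] ⇒ NO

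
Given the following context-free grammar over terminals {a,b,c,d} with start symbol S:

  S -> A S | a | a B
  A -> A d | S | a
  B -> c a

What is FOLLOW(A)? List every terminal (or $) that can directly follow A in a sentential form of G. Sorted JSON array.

FIRST iteration:
round 1:
  A via A→a: +{a}
  B via B→c a: +{c}
  S via S→A S: +{a}
  FIRST(S)={a}  FIRST(A)={a}  FIRST(B)={c}
round 2: (no change)
  FIRST(S)={a}  FIRST(A)={a}  FIRST(B)={c}

FOLLOW iteration:
seed FOLLOW(S) with $
round 1:
  A→A d: FOLLOW(A) ⊇ FIRST(d) = {d}; new: +{d}
  A→S: FOLLOW(S) ⊇ FOLLOW(A) ⊇ {d}; new: +{d}
  S→A S: FOLLOW(A) ⊇ FIRST(S) = {a}; new: +{a}
  S→a B: FOLLOW(B) ⊇ FOLLOW(S) ⊇ {$,d}; new: +{$,d}
  FOLLOW[S]={$,d}  FOLLOW[A]={a,d}  FOLLOW[B]={$,d}
round 2:
  A→S: FOLLOW(S) ⊇ FOLLOW(A) ⊇ {a,d}; new: +{a}
  S→a B: FOLLOW(B) ⊇ FOLLOW(S) ⊇ {$,a,d}; new: +{a}
  FOLLOW[S]={$,a,d}  FOLLOW[A]={a,d}  FOLLOW[B]={$,a,d}
round 3: (no change)
  FOLLOW[S]={$,a,d}  FOLLOW[A]={a,d}  FOLLOW[B]={$,a,d}

FOLLOW(A) = ["a", "d"]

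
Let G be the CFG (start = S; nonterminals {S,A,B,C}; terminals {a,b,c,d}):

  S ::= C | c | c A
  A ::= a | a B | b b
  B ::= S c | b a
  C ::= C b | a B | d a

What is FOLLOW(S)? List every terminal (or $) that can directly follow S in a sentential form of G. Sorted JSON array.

FIRST iteration:
pass 1:
  A via A→a: +{a}
  A via A→b b: +{b}
  B via B→b a: +{b}
  C via C→a B: +{a}
  C via C→d a: +{d}
  S via S→C: +{a,d}
  S via S→c: +{c}
  FIRST[S]={a,c,d}  FIRST[A]={a,b}  FIRST[B]={b}  FIRST[C]={a,d}
pass 2:
  B via B→S c: +{a,c,d}
  FIRST[S]={a,c,d}  FIRST[A]={a,b}  FIRST[B]={a,b,c,d}  FIRST[C]={a,d}
pass 3: (stable)
  FIRST[S]={a,c,d}  FIRST[A]={a,b}  FIRST[B]={a,b,c,d}  FIRST[C]={a,d}

FOLLOW iteration:
initialize: $ ∈ FOLLOW(S)
round 1:
  B→S c: FOLLOW(S) ⊇ FIRST(c) = {c}; new: +{c}
  C→C b: FOLLOW(C) ⊇ FIRST(b) = {b}; new: +{b}
  C→a B: FOLLOW(B) ⊇ FOLLOW(C) ⊇ {b}; new: +{b}
  S→C: FOLLOW(C) ⊇ FOLLOW(S) ⊇ {$,c}; new: +{$,c}
  S→c A: FOLLOW(A) ⊇ FOLLOW(S) ⊇ {$,c}; new: +{$,c}
  FOLLOW[S]={$,c}  FOLLOW[A]={$,c}  FOLLOW[B]={b}  FOLLOW[C]={$,b,c}
round 2:
  A→a B: FOLLOW(B) ⊇ FOLLOW(A) ⊇ {$,c}; new: +{$,c}
  FOLLOW[S]={$,c}  FOLLOW[A]={$,c}  FOLLOW[B]={$,b,c}  FOLLOW[C]={$,b,c}
round 3: done
  FOLLOW[S]={$,c}  FOLLOW[A]={$,c}  FOLLOW[B]={$,b,c}  FOLLOW[C]={$,b,c}

FOLLOW(S) = ["$", "c"]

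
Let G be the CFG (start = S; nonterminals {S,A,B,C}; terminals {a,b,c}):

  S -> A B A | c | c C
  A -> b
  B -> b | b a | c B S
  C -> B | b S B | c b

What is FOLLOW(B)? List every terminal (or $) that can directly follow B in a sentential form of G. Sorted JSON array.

FIRST iteration:
iter 1:
  A via A→b: +{b}
  B via B→b: +{b}
  B via B→c B S: +{c}
  C via C→B: +{b,c}
  S via S→A B A: +{b}
  S via S→c: +{c}
  FIRST[S]={b,c}  FIRST[A]={b}  FIRST[B]={b,c}  FIRST[C]={b,c}
iter 2: (stable)
  FIRST[S]={b,c}  FIRST[A]={b}  FIRST[B]={b,c}  FIRST[C]={b,c}

Compute FOLLOW by fixpoint:
FOLLOW(S) := {$}
pass 1:
  B→c B S: FOLLOW(B) ⊇ FIRST(S) = {b,c}; new: +{b,c}
  B→c B S: FOLLOW(S) ⊇ FOLLOW(B) ⊇ {b,c}; new: +{b,c}
  S→A B A: FOLLOW(A) ⊇ FIRST(B) = {b,c}; new: +{b,c}
  S→A B A: FOLLOW(A) ⊇ FOLLOW(S) ⊇ {$,b,c}; new: +{$}
  S→c C: FOLLOW(C) ⊇ FOLLOW(S) ⊇ {$,b,c}; new: +{$,b,c}
  FOLLOW[S]={$,b,c}  FOLLOW[A]={$,b,c}  FOLLOW[B]={b,c}  FOLLOW[C]={$,b,c}
pass 2:
  C→B: FOLLOW(B) ⊇ FOLLOW(C) ⊇ {$,b,c}; new: +{$}
  FOLLOW[S]={$,b,c}  FOLLOW[A]={$,b,c}  FOLLOW[B]={$,b,c}  FOLLOW[C]={$,b,c}
pass 3: — fixpoint
  FOLLOW[S]={$,b,c}  FOLLOW[A]={$,b,c}  FOLLOW[B]={$,b,c}  FOLLOW[C]={$,b,c}

FOLLOW(B) = ["$", "b", "c"]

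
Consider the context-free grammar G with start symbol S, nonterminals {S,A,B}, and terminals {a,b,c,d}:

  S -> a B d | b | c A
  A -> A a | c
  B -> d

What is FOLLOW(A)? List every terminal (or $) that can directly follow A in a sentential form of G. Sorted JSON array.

Compute FIRST by fixpoint:
round 1:
  A via A→c: +{c}
  B via B→d: +{d}
  S via S→a B d: +{a}
  S via S→b: +{b}
  S via S→c A: +{c}
  FIRST(S)={a,b,c}  FIRST(A)={c}  FIRST(B)={d}
round 2: — fixpoint
  FIRST(S)={a,b,c}  FIRST(A)={c}  FIRST(B)={d}

FOLLOW sets:
initialize: $ ∈ FOLLOW(S)
[1]
  A→A a: FOLLOW(A) ⊇ FIRST(a) = {a}; new: +{a}
  S→a B d: FOLLOW(B) ⊇ FIRST(d) = {d}; new: +{d}
  S→c A: FOLLOW(A) ⊇ FOLLOW(S) ⊇ {$}; new: +{$}
  S: {$}  A: {$,a}  B: {d}
[2] (stable)
  S: {$}  A: {$,a}  B: {d}

FOLLOW(A) = ["$", "a"]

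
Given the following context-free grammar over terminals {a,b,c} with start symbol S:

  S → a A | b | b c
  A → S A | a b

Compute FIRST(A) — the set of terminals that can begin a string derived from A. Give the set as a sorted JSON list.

Compute FIRST by fixpoint:
pass 1:
  A via A→a b: +{a}
  S via S→a A: +{a}
  S via S→b: +{b}
  S: {a,b}  A: {a}
pass 2:
  A via A→S A: +{b}
  S: {a,b}  A: {a,b}
pass 3: — fixpoint
  S: {a,b}  A: {a,b}

FIRST(A) = ["a", "b"]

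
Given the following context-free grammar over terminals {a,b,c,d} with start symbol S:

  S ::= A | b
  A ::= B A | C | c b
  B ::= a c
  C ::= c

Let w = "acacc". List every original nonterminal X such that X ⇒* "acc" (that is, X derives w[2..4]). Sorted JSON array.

CNF form of G:
  S -> B A | T0 T1 | b | c
  A -> B A | T0 T1 | c
  B -> T2 T0
  C -> c
  T0 -> c
  T1 -> b
  T2 -> a

CYK fill — only the sub-triangle for w[2..4]:
  T[2,2] 'a' = {T2}  orig:{}
  T[3,3] 'c' = {A,C,S,T0}  orig:{A,C,S}
  T[4,4] 'c' = {A,C,S,T0}  orig:{A,C,S}
  T[2,3] 'ac' = {B}
  T[3,4] 'cc' = ∅
  T[2,4] 'acc' = {A,S}

Original NTs in T[2,4] deriving "acc": ["A", "S"]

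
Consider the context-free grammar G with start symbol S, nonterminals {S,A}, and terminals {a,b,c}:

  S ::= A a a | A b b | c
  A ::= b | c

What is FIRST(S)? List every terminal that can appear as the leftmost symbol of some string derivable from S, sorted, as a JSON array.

FIRST sets, iterate to fixpoint:
round 1:
  A via A→b: +{b}
  A via A→c: +{c}
  S via S→A a a: +{b,c}
  FIRST[S]={b,c}  FIRST[A]={b,c}
round 2: done
  FIRST[S]={b,c}  FIRST[A]={b,c}

FIRST(S) = ["b", "c"]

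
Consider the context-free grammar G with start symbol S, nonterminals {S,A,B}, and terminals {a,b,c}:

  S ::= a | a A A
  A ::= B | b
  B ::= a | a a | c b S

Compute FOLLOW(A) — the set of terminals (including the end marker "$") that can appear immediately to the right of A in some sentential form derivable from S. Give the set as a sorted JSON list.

FIRST iteration:
iter 1:
  A via A→b: +{b}
  B via B→a: +{a}
  B via B→c b S: +{c}
  S via S→a: +{a}
  FIRST[S]={a}  FIRST[A]={b}  FIRST[B]={a,c}
iter 2:
  A via A→B: +{a,c}
  FIRST[S]={a}  FIRST[A]={a,b,c}  FIRST[B]={a,c}
iter 3: (no change)
  FIRST[S]={a}  FIRST[A]={a,b,c}  FIRST[B]={a,c}

Compute FOLLOW by fixpoint:
seed FOLLOW(S) with $
pass 1:
  S→a A A: FOLLOW(A) ⊇ FIRST(A) = {a,b,c}; new: +{a,b,c}
  S→a A A: FOLLOW(A) ⊇ FOLLOW(S) ⊇ {$}; new: +{$}
  FOLLOW[S]={$}  FOLLOW[A]={$,a,b,c}  FOLLOW[B]={}
pass 2:
  A→B: FOLLOW(B) ⊇ FOLLOW(A) ⊇ {$,a,b,c}; new: +{$,a,b,c}
  B→c b S: FOLLOW(S) ⊇ FOLLOW(B) ⊇ {$,a,b,c}; new: +{a,b,c}
  FOLLOW[S]={$,a,b,c}  FOLLOW[A]={$,a,b,c}  FOLLOW[B]={$,a,b,c}
pass 3: — fixpoint
  FOLLOW[S]={$,a,b,c}  FOLLOW[A]={$,a,b,c}  FOLLOW[B]={$,a,b,c}

FOLLOW(A) = ["$", "a", "b", "c"]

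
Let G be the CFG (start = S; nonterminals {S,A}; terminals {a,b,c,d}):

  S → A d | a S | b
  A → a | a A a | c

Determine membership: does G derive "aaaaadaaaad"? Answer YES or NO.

Convert to CNF:
  S -> A T1 | T0 S | b
  A -> T0 X2 | a | c
  T0 -> a
  T1 -> d
  X2 -> A T0

Fill CYK table bottom-up:
  T[0,0] 'a' = {A,T0}  orig:{A}
  T[1,1] 'a' = {A,T0}  orig:{A}
  T[2,2] 'a' = {A,T0}  orig:{A}
  T[3,3] 'a' = {A,T0}  orig:{A}
  T[4,4] 'a' = {A,T0}  orig:{A}
  T[5,5] 'd' = {T1}  orig:{}
  T[6,6] 'a' = {A,T0}  orig:{A}
  T[7,7] 'a' = {A,T0}  orig:{A}
  T[8,8] 'a' = {A,T0}  orig:{A}
  T[9,9] 'a' = {A,T0}  orig:{A}
  T[10,10] 'd' = {T1}  orig:{}
  T[0,1] 'aa' = {X2}  orig:{}
  T[1,2] 'aa' = {X2}  orig:{}
  T[2,3] 'aa' = {X2}  orig:{}
  T[3,4] 'aa' = {X2}  orig:{}
  T[4,5] 'ad' = {S}
  T[5,6] 'da' = ∅
  T[6,7] 'aa' = {X2}  orig:{}
  T[7,8] 'aa' = {X2}  orig:{}
  T[8,9] 'aa' = {X2}  orig:{}
  T[9,10] 'ad' = {S}
  T[0,2] 'aaa' = {A}
  T[1,3] 'aaa' = {A}
  T[2,4] 'aaa' = {A}
  T[3,5] 'aad' = {S}
  T[4,6] 'ada' = ∅
  T[5,7] 'daa' = ∅
  T[6,8] 'aaa' = {A}
  T[7,9] 'aaa' = {A}
  T[8,10] 'aad' = {S}
  T[0,3] 'aaaa' = {X2}  orig:{}
  T[1,4] 'aaaa' = {X2}  orig:{}
  T[2,5] 'aaad' = {S}
  T[3,6] 'aada' = ∅
  T[4,7] 'adaa' = ∅
  T[5,8] 'daaa' = ∅
  T[6,9] 'aaaa' = {X2}  orig:{}
  T[7,10] 'aaad' = {S}
  T[0,4] 'aaaaa' = {A}
  T[1,5] 'aaaad' = {S}
  T[2,6] 'aaada' = ∅
  T[3,7] 'aadaa' = ∅
  T[4,8] 'adaaa' = ∅
  T[5,9] 'daaaa' = ∅
  T[6,10] 'aaaad' = {S}
  T[0,5] 'aaaaad' = {S}
  T[1,6] 'aaaada' = ∅
  T[2,7] 'aaadaa' = ∅
  T[3,8] 'aadaaa' = ∅
  T[4,9] 'adaaaa' = ∅
  T[5,10] 'daaaad' = ∅
  T[0,6] 'aaaaada' = ∅
  T[1,7] 'aaaadaa' = ∅
  T[2,8] 'aaadaaa' = ∅
  T[3,9] 'aadaaaa' = ∅
  T[4,10] 'adaaaad' = ∅
  T[0,7] 'aaaaadaa' = ∅
  T[1,8] 'aaaadaaa' = ∅
  T[2,9] 'aaadaaaa' = ∅
  T[3,10] 'aadaaaad' = ∅
  T[0,8] 'aaaaadaaa' = ∅
  T[1,9] 'aaaadaaaa' = ∅
  T[2,10] 'aaadaaaad' = ∅
  T[0,9] 'aaaaadaaaa' = ∅
  T[1,10] 'aaaadaaaad' = ∅
  T[0,10] 'aaaaadaaaad' = ∅

S ∉ T[0,10] ⇒ NO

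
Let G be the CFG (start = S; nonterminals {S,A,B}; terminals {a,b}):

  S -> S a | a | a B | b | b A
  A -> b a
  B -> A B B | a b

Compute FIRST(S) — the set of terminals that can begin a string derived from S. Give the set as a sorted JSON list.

FIRST iteration:
[1]
  A via A→b a: +{b}
  B via B→A B B: +{b}
  B via B→a b: +{a}
  S via S→a: +{a}
  S via S→b: +{b}
  FIRST[S]={a,b}  FIRST[A]={b}  FIRST[B]={a,b}
[2] (no change)
  FIRST[S]={a,b}  FIRST[A]={b}  FIRST[B]={a,b}

FIRST(S) = ["a", "b"]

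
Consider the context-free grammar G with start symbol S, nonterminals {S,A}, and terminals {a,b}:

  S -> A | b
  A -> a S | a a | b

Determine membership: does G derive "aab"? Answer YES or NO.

Convert to CNF:
  S -> T0 S | T0 T0 | b
  A -> T0 S | T0 T0 | b
  T0 -> a

CYK fill:
  T[0,0] 'a' = {T0}  orig:{}
  T[1,1] 'a' = {T0}  orig:{}
  T[2,2] 'b' = {A,S}
  T[0,1] 'aa' = {A,S}
  T[1,2] 'ab' = {A,S}
  T[0,2] 'aab' = {A,S}

S ∈ T[0,2] ⇒ YES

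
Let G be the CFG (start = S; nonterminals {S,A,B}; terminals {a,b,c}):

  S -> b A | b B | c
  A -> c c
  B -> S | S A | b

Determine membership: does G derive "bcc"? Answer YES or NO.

CNF form of G:
  S -> T1 A | T1 B | c
  A -> T0 T0
  B -> S A | T1 A | T1 B | b | c
  T0 -> c
  T1 -> b

Fill CYK table bottom-up:
  T[0,0] 'b' = {B,T1}  orig:{B}
  T[1,1] 'c' = {B,S,T0}  orig:{B,S}
  T[2,2] 'c' = {B,S,T0}  orig:{B,S}
  T[0,1] 'bc' = {B,S}
  T[1,2] 'cc' = {A}
  T[0,2] 'bcc' = {B,S}

S ∈ T[0,2] ⇒ YES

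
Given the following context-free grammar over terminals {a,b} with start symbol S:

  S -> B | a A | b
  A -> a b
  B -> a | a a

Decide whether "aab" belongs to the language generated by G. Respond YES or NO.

Convert to CNF:
  S -> T0 A | T0 T0 | a | b
  A -> T0 T1
  B -> T0 T0 | a
  T0 -> a
  T1 -> b

Fill CYK table bottom-up:
  [0..0]={B,S,T0}  "a"  orig:{B,S}
  [1..1]={B,S,T0}  "a"  orig:{B,S}
  [2..2]={S,T1}  "b"  orig:{S}
  [0..1]={B,S}  "aa"
  [1..2]={A}  "ab"
  [0..2]={S}  "aab"

S ∈ T[0,2] ⇒ YES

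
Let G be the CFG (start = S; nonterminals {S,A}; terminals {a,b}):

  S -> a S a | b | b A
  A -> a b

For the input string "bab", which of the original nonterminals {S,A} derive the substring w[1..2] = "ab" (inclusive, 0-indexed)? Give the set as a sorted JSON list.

Convert to CNF:
  S -> T0 X2 | T1 A | b
  A -> T0 T1
  T0 -> a
  T1 -> b
  X2 -> S T0

CYK table (by increasing span) — only the sub-triangle for w[1..2]:
  cell(1,1) a: {T0}  orig:{}
  cell(2,2) b: {S,T1}  orig:{S}
  cell(1,2) ab: {A}

Original NTs in T[1,2] deriving "ab": ["A"]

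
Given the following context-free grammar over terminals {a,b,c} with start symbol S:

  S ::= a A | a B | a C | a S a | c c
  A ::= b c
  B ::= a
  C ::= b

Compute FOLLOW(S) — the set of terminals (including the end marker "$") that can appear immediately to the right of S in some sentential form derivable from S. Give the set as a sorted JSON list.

FIRST sets, iterate to fixpoint:
iter 1:
  A via A→b c: +{b}
  B via B→a: +{a}
  C via C→b: +{b}
  S via S→a A: +{a}
  S via S→c c: +{c}
  S: {a,c}  A: {b}  B: {a}  C: {b}
iter 2: done
  S: {a,c}  A: {b}  B: {a}  C: {b}

FOLLOW sets:
seed FOLLOW(S) with $
round 1:
  S→a A: FOLLOW(A) ⊇ FOLLOW(S) ⊇ {$}; new: +{$}
  S→a B: FOLLOW(B) ⊇ FOLLOW(S) ⊇ {$}; new: +{$}
  S→a C: FOLLOW(C) ⊇ FOLLOW(S) ⊇ {$}; new: +{$}
  S→a S a: FOLLOW(S) ⊇ FIRST(a) = {a}; new: +{a}
  S: {$,a}  A: {$}  B: {$}  C: {$}
round 2:
  S→a A: FOLLOW(A) ⊇ FOLLOW(S) ⊇ {$,a}; new: +{a}
  S→a B: FOLLOW(B) ⊇ FOLLOW(S) ⊇ {$,a}; new: +{a}
  S→a C: FOLLOW(C) ⊇ FOLLOW(S) ⊇ {$,a}; new: +{a}
  S: {$,a}  A: {$,a}  B: {$,a}  C: {$,a}
round 3: — fixpoint
  S: {$,a}  A: {$,a}  B: {$,a}  C: {$,a}

FOLLOW(S) = ["$", "a"]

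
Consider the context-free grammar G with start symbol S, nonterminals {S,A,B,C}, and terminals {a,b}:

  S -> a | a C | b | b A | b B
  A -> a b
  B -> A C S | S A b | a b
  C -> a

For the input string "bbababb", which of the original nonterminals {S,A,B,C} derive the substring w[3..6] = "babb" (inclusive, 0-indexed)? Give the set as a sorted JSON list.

CNF form of G:
  S -> T0 C | T1 A | T1 B | a | b
  A -> T0 T1
  B -> A X2 | S X3 | T0 T1
  C -> a
  T0 -> a
  T1 -> b
  X2 -> C S
  X3 -> A T1

Fill CYK table bottom-up — only the sub-triangle for w[3..6]:
  T[3,3] 'b' = {S,T1}  orig:{S}
  T[4,4] 'a' = {C,S,T0}  orig:{C,S}
  T[5,5] 'b' = {S,T1}  orig:{S}
  T[6,6] 'b' = {S,T1}  orig:{S}
  T[3,4] 'ba' = ∅
  T[4,5] 'ab' = {A,B,X2}  orig:{A,B}
  T[5,6] 'bb' = ∅
  T[3,5] 'bab' = {S}
  T[4,6] 'abb' = {X3}  orig:{}
  T[3,6] 'babb' = {B}

Original NTs in T[3,6] deriving "babb": ["B"]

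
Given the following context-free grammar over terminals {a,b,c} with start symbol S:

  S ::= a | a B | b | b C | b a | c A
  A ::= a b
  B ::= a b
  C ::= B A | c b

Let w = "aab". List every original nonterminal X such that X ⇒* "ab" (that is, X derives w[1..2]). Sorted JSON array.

CNF form of G:
  S -> T0 B | T1 C | T1 T0 | T2 A | a | b
  A -> T0 T1
  B -> T0 T1
  C -> B A | T2 T1
  T0 -> a
  T1 -> b
  T2 -> c

Fill CYK table bottom-up, restricted to cells inside w[1..2]:
  T[1,1] 'a' = {S,T0}  orig:{S}
  T[2,2] 'b' = {S,T1}  orig:{S}
  T[1,2] 'ab' = {A,B}

Original NTs in T[1,2] deriving "ab": ["A", "B"]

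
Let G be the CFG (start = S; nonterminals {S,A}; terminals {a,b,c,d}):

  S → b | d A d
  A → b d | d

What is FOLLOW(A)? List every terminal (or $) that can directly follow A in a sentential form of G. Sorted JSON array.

Compute FIRST by fixpoint:
pass 1:
  A via A→b d: +{b}
  A via A→d: +{d}
  S via S→b: +{b}
  S via S→d A d: +{d}
  FIRST[S]={b,d}  FIRST[A]={b,d}
pass 2: (stable)
  FIRST[S]={b,d}  FIRST[A]={b,d}

Compute FOLLOW by fixpoint:
seed FOLLOW(S) with $
iter 1:
  S→d A d: FOLLOW(A) ⊇ FIRST(d) = {d}; new: +{d}
  S: {$}  A: {d}
iter 2: (no change)
  S: {$}  A: {d}

FOLLOW(A) = ["d"]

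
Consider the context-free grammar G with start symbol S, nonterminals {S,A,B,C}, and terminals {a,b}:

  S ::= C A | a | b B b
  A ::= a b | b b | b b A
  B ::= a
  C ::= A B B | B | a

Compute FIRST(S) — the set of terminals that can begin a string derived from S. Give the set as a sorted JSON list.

FIRST sets, iterate to fixpoint:
round 1:
  A via A→a b: +{a}
  A via A→b b: +{b}
  B via B→a: +{a}
  C via C→A B B: +{a,b}
  S via S→C A: +{a,b}
  FIRST(S)={a,b}  FIRST(A)={a,b}  FIRST(B)={a}  FIRST(C)={a,b}
round 2: done
  FIRST(S)={a,b}  FIRST(A)={a,b}  FIRST(B)={a}  FIRST(C)={a,b}

FIRST(S) = ["a", "b"]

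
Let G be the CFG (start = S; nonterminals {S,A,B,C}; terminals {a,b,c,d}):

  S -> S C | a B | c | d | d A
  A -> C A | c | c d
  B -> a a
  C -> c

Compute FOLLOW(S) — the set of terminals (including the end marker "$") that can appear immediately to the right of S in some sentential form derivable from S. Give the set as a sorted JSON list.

FIRST sets, iterate to fixpoint:
round 1:
  A via A→c: +{c}
  B via B→a a: +{a}
  C via C→c: +{c}
  S via S→a B: +{a}
  S via S→c: +{c}
  S via S→d: +{d}
  S: {a,c,d}  A: {c}  B: {a}  C: {c}
round 2: — fixpoint
  S: {a,c,d}  A: {c}  B: {a}  C: {c}

FOLLOW iteration:
FOLLOW(S) := {$}
iter 1:
  A→C A: FOLLOW(C) ⊇ FIRST(A) = {c}; new: +{c}
  S→S C: FOLLOW(S) ⊇ FIRST(C) = {c}; new: +{c}
  S→S C: FOLLOW(C) ⊇ FOLLOW(S) ⊇ {$,c}; new: +{$}
  S→a B: FOLLOW(B) ⊇ FOLLOW(S) ⊇ {$,c}; new: +{$,c}
  S→d A: FOLLOW(A) ⊇ FOLLOW(S) ⊇ {$,c}; new: +{$,c}
  FOLLOW[S]={$,c}  FOLLOW[A]={$,c}  FOLLOW[B]={$,c}  FOLLOW[C]={$,c}
iter 2: — fixpoint
  FOLLOW[S]={$,c}  FOLLOW[A]={$,c}  FOLLOW[B]={$,c}  FOLLOW[C]={$,c}

FOLLOW(S) = ["$", "c"]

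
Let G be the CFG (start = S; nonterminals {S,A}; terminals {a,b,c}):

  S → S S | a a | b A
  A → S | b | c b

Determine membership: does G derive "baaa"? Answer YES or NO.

CNF form of G:
  S -> S S | T0 T0 | T1 A
  A -> S S | T0 T0 | T1 A | T2 T1 | b
  T0 -> a
  T1 -> b
  T2 -> c

CYK fill:
  [0..0]={A,T1}  "b"  orig:{A}
  [1..1]={T0}  "a"  orig:{}
  [2..2]={T0}  "a"  orig:{}
  [3..3]={T0}  "a"  orig:{}
  [0..1]=∅  "ba"
  [1..2]={A,S}  "aa"
  [2..3]={A,S}  "aa"
  [0..2]={A,S}  "baa"
  [1..3]=∅  "aaa"
  [0..3]=∅  "baaa"

S ∉ T[0,3] ⇒ NO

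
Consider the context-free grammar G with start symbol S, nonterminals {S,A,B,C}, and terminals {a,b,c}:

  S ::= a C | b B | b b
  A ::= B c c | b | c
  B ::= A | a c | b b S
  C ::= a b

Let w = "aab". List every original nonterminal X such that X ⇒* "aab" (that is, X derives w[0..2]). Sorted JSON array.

Convert to CNF:
  S -> T1 C | T2 B | T2 T2
  A -> B X3 | b | c
  B -> B X4 | T1 T0 | T2 X5 | b | c
  C -> T1 T2
  T0 -> c
  T1 -> a
  T2 -> b
  X3 -> T0 T0
  X4 -> T0 T0
  X5 -> T2 S

CYK fill (cells [i..j] with 0 ≤ i ≤ j ≤ 2 only):
  T[0,0] 'a' = {T1}  orig:{}
  T[1,1] 'a' = {T1}  orig:{}
  T[2,2] 'b' = {A,B,T2}  orig:{A,B}
  T[0,1] 'aa' = ∅
  T[1,2] 'ab' = {C}
  T[0,2] 'aab' = {S}

Original NTs in T[0,2] deriving "aab": ["S"]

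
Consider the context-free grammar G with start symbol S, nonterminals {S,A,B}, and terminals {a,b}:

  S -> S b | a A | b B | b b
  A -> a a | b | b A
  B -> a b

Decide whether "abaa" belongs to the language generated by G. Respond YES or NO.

CNF form of G:
  S -> S T1 | T0 A | T1 B | T1 T1
  A -> T0 T0 | T1 A | b
  B -> T0 T1
  T0 -> a
  T1 -> b

Fill CYK table bottom-up:
  T[0,0] 'a' = {T0}  orig:{}
  T[1,1] 'b' = {A,T1}  orig:{A}
  T[2,2] 'a' = {T0}  orig:{}
  T[3,3] 'a' = {T0}  orig:{}
  T[0,1] 'ab' = {B,S}
  T[1,2] 'ba' = ∅
  T[2,3] 'aa' = {A}
  T[0,2] 'aba' = ∅
  T[1,3] 'baa' = {A}
  T[0,3] 'abaa' = {S}

S ∈ T[0,3] ⇒ YES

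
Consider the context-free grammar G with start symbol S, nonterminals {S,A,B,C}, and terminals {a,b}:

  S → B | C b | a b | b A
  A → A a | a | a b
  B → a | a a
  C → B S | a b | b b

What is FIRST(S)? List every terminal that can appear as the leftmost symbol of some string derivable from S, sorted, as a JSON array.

FIRST iteration:
iter 1:
  A via A→a: +{a}
  B via B→a: +{a}
  C via C→B S: +{a}
  C via C→b b: +{b}
  S via S→B: +{a}
  S via S→C b: +{b}
  FIRST(S)={a,b}  FIRST(A)={a}  FIRST(B)={a}  FIRST(C)={a,b}
iter 2: done
  FIRST(S)={a,b}  FIRST(A)={a}  FIRST(B)={a}  FIRST(C)={a,b}

FIRST(S) = ["a", "b"]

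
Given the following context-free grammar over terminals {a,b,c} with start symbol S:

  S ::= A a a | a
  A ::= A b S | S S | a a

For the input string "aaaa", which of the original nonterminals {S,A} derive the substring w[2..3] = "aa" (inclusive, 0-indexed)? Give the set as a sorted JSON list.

Convert to CNF:
  S -> A X3 | a
  A -> A X2 | S S | T1 T1
  T0 -> b
  T1 -> a
  X2 -> T0 S
  X3 -> T1 T1

CYK fill — only the sub-triangle for w[2..3]:
  [2..2]={S,T1}  "a"  orig:{S}
  [3..3]={S,T1}  "a"  orig:{S}
  [2..3]={A,X3}  "aa"  orig:{A}

Original NTs in T[2,3] deriving "aa": ["A"]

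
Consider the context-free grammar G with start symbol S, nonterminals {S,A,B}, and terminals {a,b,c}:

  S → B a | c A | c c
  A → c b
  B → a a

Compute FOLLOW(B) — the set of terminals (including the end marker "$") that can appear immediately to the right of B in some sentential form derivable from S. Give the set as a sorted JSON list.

FIRST iteration:
[1]
  A via A→c b: +{c}
  B via B→a a: +{a}
  S via S→B a: +{a}
  S via S→c A: +{c}
  S: {a,c}  A: {c}  B: {a}
[2] (stable)
  S: {a,c}  A: {c}  B: {a}

Compute FOLLOW by fixpoint:
initialize: $ ∈ FOLLOW(S)
pass 1:
  S→B a: FOLLOW(B) ⊇ FIRST(a) = {a}; new: +{a}
  S→c A: FOLLOW(A) ⊇ FOLLOW(S) ⊇ {$}; new: +{$}
  FOLLOW[S]={$}  FOLLOW[A]={$}  FOLLOW[B]={a}
pass 2: (no change)
  FOLLOW[S]={$}  FOLLOW[A]={$}  FOLLOW[B]={a}

FOLLOW(B) = ["a"]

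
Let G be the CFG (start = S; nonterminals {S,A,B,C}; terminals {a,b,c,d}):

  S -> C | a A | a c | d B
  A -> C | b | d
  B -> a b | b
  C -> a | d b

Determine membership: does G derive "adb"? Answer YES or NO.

CNF form of G:
  S -> T0 B | T0 T1 | T2 A | T2 T3 | a
  A -> T0 T1 | a | b | d
  B -> T2 T1 | b
  C -> T0 T1 | a
  T0 -> d
  T1 -> b
  T2 -> a
  T3 -> c

CYK table (by increasing span):
  T[0,0] 'a' = {A,C,S,T2}  orig:{A,C,S}
  T[1,1] 'd' = {A,T0}  orig:{A}
  T[2,2] 'b' = {A,B,T1}  orig:{A,B}
  T[0,1] 'ad' = {S}
  T[1,2] 'db' = {A,C,S}
  T[0,2] 'adb' = {S}

S ∈ T[0,2] ⇒ YES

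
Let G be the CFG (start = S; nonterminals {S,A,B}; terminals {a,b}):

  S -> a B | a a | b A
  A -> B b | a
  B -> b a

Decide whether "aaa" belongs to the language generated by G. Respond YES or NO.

Convert to CNF:
  S -> T0 A | T1 B | T1 T1
  A -> B T0 | a
  B -> T0 T1
  T0 -> b
  T1 -> a

CYK fill:
  T[0,0] 'a' = {A,T1}  orig:{A}
  T[1,1] 'a' = {A,T1}  orig:{A}
  T[2,2] 'a' = {A,T1}  orig:{A}
  T[0,1] 'aa' = {S}
  T[1,2] 'aa' = {S}
  T[0,2] 'aaa' = ∅

S ∉ T[0,2] ⇒ NO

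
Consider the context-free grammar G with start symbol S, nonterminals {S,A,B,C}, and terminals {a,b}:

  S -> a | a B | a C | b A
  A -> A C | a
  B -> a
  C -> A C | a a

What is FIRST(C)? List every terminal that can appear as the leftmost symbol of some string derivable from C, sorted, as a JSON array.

FIRST iteration:
pass 1:
  A via A→a: +{a}
  B via B→a: +{a}
  C via C→A C: +{a}
  S via S→a: +{a}
  S via S→b A: +{b}
  FIRST(S)={a,b}  FIRST(A)={a}  FIRST(B)={a}  FIRST(C)={a}
pass 2: (no change)
  FIRST(S)={a,b}  FIRST(A)={a}  FIRST(B)={a}  FIRST(C)={a}

FIRST(C) = ["a"]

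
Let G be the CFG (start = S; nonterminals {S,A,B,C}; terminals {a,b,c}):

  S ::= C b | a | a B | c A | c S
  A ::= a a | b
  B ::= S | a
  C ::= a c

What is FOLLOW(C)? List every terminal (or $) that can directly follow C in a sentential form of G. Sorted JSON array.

Compute FIRST by fixpoint:
pass 1:
  A via A→a a: +{a}
  A via A→b: +{b}
  B via B→a: +{a}
  C via C→a c: +{a}
  S via S→C b: +{a}
  S via S→c A: +{c}
  FIRST(S)={a,c}  FIRST(A)={a,b}  FIRST(B)={a}  FIRST(C)={a}
pass 2:
  B via B→S: +{c}
  FIRST(S)={a,c}  FIRST(A)={a,b}  FIRST(B)={a,c}  FIRST(C)={a}
pass 3: done
  FIRST(S)={a,c}  FIRST(A)={a,b}  FIRST(B)={a,c}  FIRST(C)={a}

FOLLOW iteration:
initialize: $ ∈ FOLLOW(S)
iter 1:
  S→C b: FOLLOW(C) ⊇ FIRST(b) = {b}; new: +{b}
  S→a B: FOLLOW(B) ⊇ FOLLOW(S) ⊇ {$}; new: +{$}
  S→c A: FOLLOW(A) ⊇ FOLLOW(S) ⊇ {$}; new: +{$}
  S: {$}  A: {$}  B: {$}  C: {b}
iter 2: — fixpoint
  S: {$}  A: {$}  B: {$}  C: {b}

FOLLOW(C) = ["b"]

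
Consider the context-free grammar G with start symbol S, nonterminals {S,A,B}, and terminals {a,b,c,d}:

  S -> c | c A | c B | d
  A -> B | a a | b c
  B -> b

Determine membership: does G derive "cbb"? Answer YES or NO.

Convert to CNF:
  S -> T2 A | T2 B | c | d
  A -> T0 T0 | T1 T2 | b
  B -> b
  T0 -> a
  T1 -> b
  T2 -> c

Fill CYK table bottom-up:
  cell(0,0) c: {S,T2}  orig:{S}
  cell(1,1) b: {A,B,T1}  orig:{A,B}
  cell(2,2) b: {A,B,T1}  orig:{A,B}
  cell(0,1) cb: {S}
  cell(1,2) bb: ∅
  cell(0,2) cbb: ∅

S ∉ T[0,2] ⇒ NO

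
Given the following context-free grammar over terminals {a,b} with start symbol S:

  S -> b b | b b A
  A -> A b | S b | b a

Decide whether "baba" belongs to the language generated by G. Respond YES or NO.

Convert to CNF:
  S -> T0 T0 | T0 X2
  A -> A T0 | S T0 | T0 T1
  T0 -> b
  T1 -> a
  X2 -> T0 A

CYK fill:
  cell(0,0) b: {T0}  orig:{}
  cell(1,1) a: {T1}  orig:{}
  cell(2,2) b: {T0}  orig:{}
  cell(3,3) a: {T1}  orig:{}
  cell(0,1) ba: {A}
  cell(1,2) ab: ∅
  cell(2,3) ba: {A}
  cell(0,2) bab: {A}
  cell(1,3) aba: ∅
  cell(0,3) baba: ∅

S ∉ T[0,3] ⇒ NO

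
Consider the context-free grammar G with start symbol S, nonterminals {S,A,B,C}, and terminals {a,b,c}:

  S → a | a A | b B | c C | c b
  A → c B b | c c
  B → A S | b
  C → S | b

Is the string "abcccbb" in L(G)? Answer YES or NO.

CNF form of G:
  S -> T0 C | T0 T1 | T1 B | T2 A | a
  A -> T0 T0 | T0 X3
  B -> A S | b
  C -> T0 C | T0 T1 | T1 B | T2 A | a | b
  T0 -> c
  T1 -> b
  T2 -> a
  X3 -> B T1

Fill CYK table bottom-up:
  cell(0,0) a: {C,S,T2}  orig:{C,S}
  cell(1,1) b: {B,C,T1}  orig:{B,C}
  cell(2,2) c: {T0}  orig:{}
  cell(3,3) c: {T0}  orig:{}
  cell(4,4) c: {T0}  orig:{}
  cell(5,5) b: {B,C,T1}  orig:{B,C}
  cell(6,6) b: {B,C,T1}  orig:{B,C}
  cell(0,1) ab: ∅
  cell(1,2) bc: ∅
  cell(2,3) cc: {A}
  cell(3,4) cc: {A}
  cell(4,5) cb: {C,S}
  cell(5,6) bb: {C,S,X3}  orig:{C,S}
  cell(0,2) abc: ∅
  cell(1,3) bcc: ∅
  cell(2,4) ccc: ∅
  cell(3,5) ccb: {C,S}
  cell(4,6) cbb: {A,C,S}
  cell(0,3) abcc: ∅
  cell(1,4) bccc: ∅
  cell(2,5) cccb: {B,C,S}
  cell(3,6) ccbb: {B,C,S}
  cell(0,4) abccc: ∅
  cell(1,5) bcccb: {C,S}
  cell(2,6) cccbb: {B,C,S,X3}  orig:{B,C,S}
  cell(0,5) abcccb: ∅
  cell(1,6) bcccbb: {C,S}
  cell(0,6) abcccbb: ∅

S ∉ T[0,6] ⇒ NO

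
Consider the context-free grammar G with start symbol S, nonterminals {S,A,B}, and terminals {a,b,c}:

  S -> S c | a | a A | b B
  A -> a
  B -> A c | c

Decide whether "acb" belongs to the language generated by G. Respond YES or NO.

CNF form of G:
  S -> S T0 | T1 A | T2 B | a
  A -> a
  B -> A T0 | c
  T0 -> c
  T1 -> a
  T2 -> b

CYK table (by increasing span):
  cell(0,0) a: {A,S,T1}  orig:{A,S}
  cell(1,1) c: {B,T0}  orig:{B}
  cell(2,2) b: {T2}  orig:{}
  cell(0,1) ac: {B,S}
  cell(1,2) cb: ∅
  cell(0,2) acb: ∅

S ∉ T[0,2] ⇒ NO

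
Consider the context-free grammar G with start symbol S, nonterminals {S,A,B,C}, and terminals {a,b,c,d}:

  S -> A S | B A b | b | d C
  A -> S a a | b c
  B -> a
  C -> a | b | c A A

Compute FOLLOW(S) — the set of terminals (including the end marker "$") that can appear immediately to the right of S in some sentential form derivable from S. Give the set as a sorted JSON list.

FIRST iteration:
round 1:
  A via A→b c: +{b}
  B via B→a: +{a}
  C via C→a: +{a}
  C via C→b: +{b}
  C via C→c A A: +{c}
  S via S→A S: +{b}
  S via S→B A b: +{a}
  S via S→d C: +{d}
  FIRST(S)={a,b,d}  FIRST(A)={b}  FIRST(B)={a}  FIRST(C)={a,b,c}
round 2:
  A via A→S a a: +{a,d}
  FIRST(S)={a,b,d}  FIRST(A)={a,b,d}  FIRST(B)={a}  FIRST(C)={a,b,c}
round 3: done
  FIRST(S)={a,b,d}  FIRST(A)={a,b,d}  FIRST(B)={a}  FIRST(C)={a,b,c}

FOLLOW iteration:
FOLLOW(S) := {$}
pass 1:
  A→S a a: FOLLOW(S) ⊇ FIRST(a) = {a}; new: +{a}
  C→c A A: FOLLOW(A) ⊇ FIRST(A) = {a,b,d}; new: +{a,b,d}
  S→B A b: FOLLOW(B) ⊇ FIRST(A) = {a,b,d}; new: +{a,b,d}
  S→d C: FOLLOW(C) ⊇ FOLLOW(S) ⊇ {$,a}; new: +{$,a}
  FOLLOW(S)={$,a}  FOLLOW(A)={a,b,d}  FOLLOW(B)={a,b,d}  FOLLOW(C)={$,a}
pass 2:
  C→c A A: FOLLOW(A) ⊇ FOLLOW(C) ⊇ {$,a}; new: +{$}
  FOLLOW(S)={$,a}  FOLLOW(A)={$,a,b,d}  FOLLOW(B)={a,b,d}  FOLLOW(C)={$,a}
pass 3: (no change)
  FOLLOW(S)={$,a}  FOLLOW(A)={$,a,b,d}  FOLLOW(B)={a,b,d}  FOLLOW(C)={$,a}

FOLLOW(S) = ["$", "a"]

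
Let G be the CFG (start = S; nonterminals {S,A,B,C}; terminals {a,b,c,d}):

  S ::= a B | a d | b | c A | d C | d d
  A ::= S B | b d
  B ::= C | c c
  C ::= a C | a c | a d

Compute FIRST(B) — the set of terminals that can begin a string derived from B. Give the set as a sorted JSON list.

Compute FIRST by fixpoint:
pass 1:
  A via A→b d: +{b}
  B via B→c c: +{c}
  C via C→a C: +{a}
  S via S→a B: +{a}
  S via S→b: +{b}
  S via S→c A: +{c}
  S via S→d C: +{d}
  FIRST(S)={a,b,c,d}  FIRST(A)={b}  FIRST(B)={c}  FIRST(C)={a}
pass 2:
  A via A→S B: +{a,c,d}
  B via B→C: +{a}
  FIRST(S)={a,b,c,d}  FIRST(A)={a,b,c,d}  FIRST(B)={a,c}  FIRST(C)={a}
pass 3: — fixpoint
  FIRST(S)={a,b,c,d}  FIRST(A)={a,b,c,d}  FIRST(B)={a,c}  FIRST(C)={a}

FIRST(B) = ["a", "c"]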